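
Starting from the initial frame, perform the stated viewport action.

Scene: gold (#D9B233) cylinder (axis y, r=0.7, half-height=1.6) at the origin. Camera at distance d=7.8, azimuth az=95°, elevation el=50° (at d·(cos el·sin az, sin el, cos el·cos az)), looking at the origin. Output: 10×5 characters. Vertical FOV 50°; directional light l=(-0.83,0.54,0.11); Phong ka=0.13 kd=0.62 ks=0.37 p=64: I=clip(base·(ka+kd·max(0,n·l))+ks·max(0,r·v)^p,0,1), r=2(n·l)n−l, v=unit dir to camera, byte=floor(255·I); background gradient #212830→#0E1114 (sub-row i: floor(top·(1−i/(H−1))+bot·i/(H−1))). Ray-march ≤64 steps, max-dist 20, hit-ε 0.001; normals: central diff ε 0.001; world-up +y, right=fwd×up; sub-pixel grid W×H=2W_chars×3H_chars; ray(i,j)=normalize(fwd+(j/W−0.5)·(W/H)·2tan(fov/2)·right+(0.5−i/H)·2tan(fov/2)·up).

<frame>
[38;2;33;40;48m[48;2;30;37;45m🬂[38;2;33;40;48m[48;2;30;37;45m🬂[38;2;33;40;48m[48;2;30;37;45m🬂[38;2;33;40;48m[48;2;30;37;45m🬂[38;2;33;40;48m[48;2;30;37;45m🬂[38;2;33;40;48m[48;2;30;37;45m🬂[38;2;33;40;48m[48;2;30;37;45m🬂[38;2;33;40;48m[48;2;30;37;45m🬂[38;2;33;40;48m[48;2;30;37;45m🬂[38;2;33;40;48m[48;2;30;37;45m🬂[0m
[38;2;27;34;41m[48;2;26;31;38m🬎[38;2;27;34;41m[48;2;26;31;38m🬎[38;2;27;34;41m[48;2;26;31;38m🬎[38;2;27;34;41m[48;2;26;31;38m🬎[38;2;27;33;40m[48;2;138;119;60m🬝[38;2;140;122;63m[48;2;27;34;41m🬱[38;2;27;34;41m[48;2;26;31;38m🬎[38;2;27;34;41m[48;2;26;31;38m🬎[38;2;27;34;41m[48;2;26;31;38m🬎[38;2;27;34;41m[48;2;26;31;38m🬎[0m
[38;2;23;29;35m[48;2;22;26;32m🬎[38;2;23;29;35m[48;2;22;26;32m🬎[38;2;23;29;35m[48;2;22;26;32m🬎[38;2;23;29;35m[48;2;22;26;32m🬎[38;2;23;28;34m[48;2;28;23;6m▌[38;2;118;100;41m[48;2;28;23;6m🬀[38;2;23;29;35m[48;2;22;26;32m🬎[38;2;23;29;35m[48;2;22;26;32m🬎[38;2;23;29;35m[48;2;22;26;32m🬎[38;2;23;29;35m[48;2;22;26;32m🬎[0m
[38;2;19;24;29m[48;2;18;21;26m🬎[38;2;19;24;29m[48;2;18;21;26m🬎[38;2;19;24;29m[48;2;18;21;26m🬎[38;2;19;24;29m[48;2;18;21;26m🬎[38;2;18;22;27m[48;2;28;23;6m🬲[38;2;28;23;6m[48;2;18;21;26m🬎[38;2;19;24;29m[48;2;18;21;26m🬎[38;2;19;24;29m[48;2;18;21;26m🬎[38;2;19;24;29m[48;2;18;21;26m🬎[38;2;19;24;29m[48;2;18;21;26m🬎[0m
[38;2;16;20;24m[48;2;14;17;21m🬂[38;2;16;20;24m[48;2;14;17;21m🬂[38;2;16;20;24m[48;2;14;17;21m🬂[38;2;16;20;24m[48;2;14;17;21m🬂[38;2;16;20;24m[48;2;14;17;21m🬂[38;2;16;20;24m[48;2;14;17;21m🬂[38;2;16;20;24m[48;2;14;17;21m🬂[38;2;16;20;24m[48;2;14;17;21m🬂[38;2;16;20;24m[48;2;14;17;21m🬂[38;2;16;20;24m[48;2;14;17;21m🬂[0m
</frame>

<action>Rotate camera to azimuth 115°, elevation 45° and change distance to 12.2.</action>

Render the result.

<frame>
[38;2;33;40;48m[48;2;30;37;45m🬂[38;2;33;40;48m[48;2;30;37;45m🬂[38;2;33;40;48m[48;2;30;37;45m🬂[38;2;33;40;48m[48;2;30;37;45m🬂[38;2;33;40;48m[48;2;30;37;45m🬂[38;2;33;40;48m[48;2;30;37;45m🬂[38;2;33;40;48m[48;2;30;37;45m🬂[38;2;33;40;48m[48;2;30;37;45m🬂[38;2;33;40;48m[48;2;30;37;45m🬂[38;2;33;40;48m[48;2;30;37;45m🬂[0m
[38;2;27;34;41m[48;2;26;31;38m🬎[38;2;27;34;41m[48;2;26;31;38m🬎[38;2;27;34;41m[48;2;26;31;38m🬎[38;2;27;34;41m[48;2;26;31;38m🬎[38;2;27;34;41m[48;2;26;31;38m🬎[38;2;27;34;41m[48;2;26;31;38m🬎[38;2;27;34;41m[48;2;26;31;38m🬎[38;2;27;34;41m[48;2;26;31;38m🬎[38;2;27;34;41m[48;2;26;31;38m🬎[38;2;27;34;41m[48;2;26;31;38m🬎[0m
[38;2;23;29;35m[48;2;22;26;32m🬎[38;2;23;29;35m[48;2;22;26;32m🬎[38;2;23;29;35m[48;2;22;26;32m🬎[38;2;23;29;35m[48;2;22;26;32m🬎[38;2;102;84;25m[48;2;22;27;33m🬁[38;2;112;94;35m[48;2;25;25;19m🬂[38;2;23;29;35m[48;2;22;26;32m🬎[38;2;23;29;35m[48;2;22;26;32m🬎[38;2;23;29;35m[48;2;22;26;32m🬎[38;2;23;29;35m[48;2;22;26;32m🬎[0m
[38;2;19;24;29m[48;2;18;21;26m🬎[38;2;19;24;29m[48;2;18;21;26m🬎[38;2;19;24;29m[48;2;18;21;26m🬎[38;2;19;24;29m[48;2;18;21;26m🬎[38;2;19;24;29m[48;2;18;21;26m🬎[38;2;28;23;6m[48;2;18;22;27m🬀[38;2;19;24;29m[48;2;18;21;26m🬎[38;2;19;24;29m[48;2;18;21;26m🬎[38;2;19;24;29m[48;2;18;21;26m🬎[38;2;19;24;29m[48;2;18;21;26m🬎[0m
[38;2;16;20;24m[48;2;14;17;21m🬂[38;2;16;20;24m[48;2;14;17;21m🬂[38;2;16;20;24m[48;2;14;17;21m🬂[38;2;16;20;24m[48;2;14;17;21m🬂[38;2;16;20;24m[48;2;14;17;21m🬂[38;2;16;20;24m[48;2;14;17;21m🬂[38;2;16;20;24m[48;2;14;17;21m🬂[38;2;16;20;24m[48;2;14;17;21m🬂[38;2;16;20;24m[48;2;14;17;21m🬂[38;2;16;20;24m[48;2;14;17;21m🬂[0m
</frame>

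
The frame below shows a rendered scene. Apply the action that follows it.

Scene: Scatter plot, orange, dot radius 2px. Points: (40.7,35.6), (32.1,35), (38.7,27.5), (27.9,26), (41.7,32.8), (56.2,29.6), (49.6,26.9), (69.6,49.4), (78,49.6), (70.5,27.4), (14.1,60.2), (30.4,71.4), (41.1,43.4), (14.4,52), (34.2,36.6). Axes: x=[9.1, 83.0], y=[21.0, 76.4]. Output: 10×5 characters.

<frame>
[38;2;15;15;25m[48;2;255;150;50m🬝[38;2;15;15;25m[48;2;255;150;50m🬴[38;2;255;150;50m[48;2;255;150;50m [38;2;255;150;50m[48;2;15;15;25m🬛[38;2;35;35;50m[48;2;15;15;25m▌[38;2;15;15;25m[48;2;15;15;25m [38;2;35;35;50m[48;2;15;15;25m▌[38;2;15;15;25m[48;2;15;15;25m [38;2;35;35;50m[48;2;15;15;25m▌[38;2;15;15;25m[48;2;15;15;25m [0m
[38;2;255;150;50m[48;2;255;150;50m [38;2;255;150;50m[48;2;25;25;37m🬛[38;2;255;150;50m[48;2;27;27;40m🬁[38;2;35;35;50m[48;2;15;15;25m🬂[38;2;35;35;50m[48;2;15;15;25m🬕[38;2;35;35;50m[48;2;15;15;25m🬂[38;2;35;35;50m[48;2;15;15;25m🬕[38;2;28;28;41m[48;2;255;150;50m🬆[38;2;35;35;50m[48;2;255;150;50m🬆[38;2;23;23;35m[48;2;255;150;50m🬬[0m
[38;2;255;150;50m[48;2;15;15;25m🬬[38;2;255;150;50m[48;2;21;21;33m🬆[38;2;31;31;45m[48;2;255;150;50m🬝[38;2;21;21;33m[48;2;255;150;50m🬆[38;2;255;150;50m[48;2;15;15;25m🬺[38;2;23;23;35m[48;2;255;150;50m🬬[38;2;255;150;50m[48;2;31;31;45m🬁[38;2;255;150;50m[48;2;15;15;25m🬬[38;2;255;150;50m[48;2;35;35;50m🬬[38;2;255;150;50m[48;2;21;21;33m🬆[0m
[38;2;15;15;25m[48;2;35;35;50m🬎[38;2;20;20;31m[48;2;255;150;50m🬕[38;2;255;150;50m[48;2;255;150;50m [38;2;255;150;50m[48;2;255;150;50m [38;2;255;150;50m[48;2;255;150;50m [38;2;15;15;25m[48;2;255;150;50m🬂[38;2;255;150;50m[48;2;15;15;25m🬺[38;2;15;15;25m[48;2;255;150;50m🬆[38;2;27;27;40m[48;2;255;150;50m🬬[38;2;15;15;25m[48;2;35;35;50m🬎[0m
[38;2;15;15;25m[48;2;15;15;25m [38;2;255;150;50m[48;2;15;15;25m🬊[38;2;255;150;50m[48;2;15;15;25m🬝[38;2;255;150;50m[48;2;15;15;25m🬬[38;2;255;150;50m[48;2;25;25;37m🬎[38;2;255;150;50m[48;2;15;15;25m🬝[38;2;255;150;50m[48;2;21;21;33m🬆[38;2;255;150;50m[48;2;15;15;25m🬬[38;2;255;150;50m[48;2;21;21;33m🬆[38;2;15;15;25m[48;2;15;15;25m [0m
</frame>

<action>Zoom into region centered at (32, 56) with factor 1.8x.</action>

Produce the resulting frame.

<frame>
[38;2;15;15;25m[48;2;15;15;25m [38;2;15;15;25m[48;2;15;15;25m [38;2;35;35;50m[48;2;15;15;25m▌[38;2;255;150;50m[48;2;15;15;25m🬊[38;2;255;150;50m[48;2;15;15;25m🬝[38;2;255;150;50m[48;2;15;15;25m🬀[38;2;35;35;50m[48;2;15;15;25m▌[38;2;15;15;25m[48;2;15;15;25m [38;2;35;35;50m[48;2;15;15;25m▌[38;2;15;15;25m[48;2;15;15;25m [0m
[38;2;35;35;50m[48;2;255;150;50m🬀[38;2;255;150;50m[48;2;28;28;41m🬱[38;2;35;35;50m[48;2;15;15;25m🬕[38;2;35;35;50m[48;2;15;15;25m🬂[38;2;35;35;50m[48;2;15;15;25m🬕[38;2;35;35;50m[48;2;15;15;25m🬂[38;2;35;35;50m[48;2;15;15;25m🬕[38;2;35;35;50m[48;2;15;15;25m🬂[38;2;35;35;50m[48;2;15;15;25m🬕[38;2;35;35;50m[48;2;15;15;25m🬂[0m
[38;2;255;150;50m[48;2;255;150;50m [38;2;255;150;50m[48;2;25;25;37m🬲[38;2;35;35;50m[48;2;15;15;25m🬛[38;2;15;15;25m[48;2;35;35;50m🬰[38;2;35;35;50m[48;2;15;15;25m🬛[38;2;15;15;25m[48;2;35;35;50m🬰[38;2;35;35;50m[48;2;15;15;25m🬛[38;2;15;15;25m[48;2;35;35;50m🬰[38;2;35;35;50m[48;2;15;15;25m🬛[38;2;15;15;25m[48;2;35;35;50m🬰[0m
[38;2;255;150;50m[48;2;28;28;41m🬊[38;2;255;150;50m[48;2;23;23;35m🬀[38;2;35;35;50m[48;2;15;15;25m🬲[38;2;15;15;25m[48;2;35;35;50m🬎[38;2;35;35;50m[48;2;15;15;25m🬲[38;2;15;15;25m[48;2;35;35;50m🬎[38;2;28;28;41m[48;2;255;150;50m🬆[38;2;19;19;30m[48;2;255;150;50m🬬[38;2;35;35;50m[48;2;15;15;25m🬲[38;2;15;15;25m[48;2;35;35;50m🬎[0m
[38;2;15;15;25m[48;2;15;15;25m [38;2;15;15;25m[48;2;15;15;25m [38;2;35;35;50m[48;2;15;15;25m▌[38;2;15;15;25m[48;2;15;15;25m [38;2;35;35;50m[48;2;15;15;25m▌[38;2;15;15;25m[48;2;255;150;50m🬺[38;2;255;150;50m[48;2;35;35;50m🬬[38;2;255;150;50m[48;2;15;15;25m🬆[38;2;35;35;50m[48;2;15;15;25m▌[38;2;15;15;25m[48;2;15;15;25m [0m
</frame>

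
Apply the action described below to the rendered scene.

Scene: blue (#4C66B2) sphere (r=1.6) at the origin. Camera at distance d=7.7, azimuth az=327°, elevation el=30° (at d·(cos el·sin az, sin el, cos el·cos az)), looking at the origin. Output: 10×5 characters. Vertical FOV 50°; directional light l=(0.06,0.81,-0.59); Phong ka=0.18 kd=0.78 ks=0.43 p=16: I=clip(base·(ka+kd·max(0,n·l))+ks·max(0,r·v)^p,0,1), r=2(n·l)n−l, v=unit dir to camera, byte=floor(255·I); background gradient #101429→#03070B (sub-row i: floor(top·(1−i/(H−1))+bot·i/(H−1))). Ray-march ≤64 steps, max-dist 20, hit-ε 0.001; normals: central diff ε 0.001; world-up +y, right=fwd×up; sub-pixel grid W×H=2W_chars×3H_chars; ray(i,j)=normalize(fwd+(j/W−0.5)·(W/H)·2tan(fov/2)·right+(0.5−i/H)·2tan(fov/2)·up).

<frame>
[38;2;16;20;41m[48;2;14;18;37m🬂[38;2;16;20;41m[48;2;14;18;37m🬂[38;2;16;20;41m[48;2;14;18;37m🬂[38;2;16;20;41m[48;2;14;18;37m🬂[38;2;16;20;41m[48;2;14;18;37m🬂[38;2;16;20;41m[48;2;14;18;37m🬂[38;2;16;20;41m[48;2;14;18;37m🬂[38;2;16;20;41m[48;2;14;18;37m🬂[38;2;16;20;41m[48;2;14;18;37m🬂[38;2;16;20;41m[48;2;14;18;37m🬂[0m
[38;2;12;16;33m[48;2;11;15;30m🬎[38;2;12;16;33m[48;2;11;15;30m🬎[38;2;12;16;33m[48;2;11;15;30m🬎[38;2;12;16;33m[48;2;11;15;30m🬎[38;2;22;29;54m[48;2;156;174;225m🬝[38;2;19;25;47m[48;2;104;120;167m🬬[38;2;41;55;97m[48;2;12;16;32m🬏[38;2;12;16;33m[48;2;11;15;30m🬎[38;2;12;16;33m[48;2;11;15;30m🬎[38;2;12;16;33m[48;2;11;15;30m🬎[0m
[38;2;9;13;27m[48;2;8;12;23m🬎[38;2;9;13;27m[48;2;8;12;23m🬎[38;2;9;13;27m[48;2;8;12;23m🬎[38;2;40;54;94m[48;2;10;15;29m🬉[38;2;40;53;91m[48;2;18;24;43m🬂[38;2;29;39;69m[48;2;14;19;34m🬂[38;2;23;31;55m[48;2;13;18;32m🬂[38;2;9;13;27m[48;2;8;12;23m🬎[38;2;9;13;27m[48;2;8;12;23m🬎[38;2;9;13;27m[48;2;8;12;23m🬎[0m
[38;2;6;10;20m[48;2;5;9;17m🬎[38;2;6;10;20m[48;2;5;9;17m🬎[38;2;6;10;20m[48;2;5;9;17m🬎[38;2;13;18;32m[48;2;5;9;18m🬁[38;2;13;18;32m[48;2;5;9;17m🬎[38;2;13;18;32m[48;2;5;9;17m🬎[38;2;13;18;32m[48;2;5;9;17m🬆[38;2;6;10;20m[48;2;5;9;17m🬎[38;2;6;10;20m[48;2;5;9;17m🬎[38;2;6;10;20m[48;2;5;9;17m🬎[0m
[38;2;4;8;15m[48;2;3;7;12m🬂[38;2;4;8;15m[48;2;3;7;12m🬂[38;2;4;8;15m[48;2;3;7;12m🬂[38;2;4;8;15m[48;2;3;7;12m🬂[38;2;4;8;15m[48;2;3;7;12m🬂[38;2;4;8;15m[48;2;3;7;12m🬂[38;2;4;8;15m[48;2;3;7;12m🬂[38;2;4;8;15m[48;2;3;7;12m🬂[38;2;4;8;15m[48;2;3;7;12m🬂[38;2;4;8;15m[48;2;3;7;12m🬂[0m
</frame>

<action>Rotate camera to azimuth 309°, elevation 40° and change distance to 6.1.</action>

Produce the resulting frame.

<frame>
[38;2;16;20;41m[48;2;14;18;37m🬂[38;2;16;20;41m[48;2;14;18;37m🬂[38;2;16;20;41m[48;2;14;18;37m🬂[38;2;16;20;41m[48;2;14;18;37m🬂[38;2;16;20;41m[48;2;14;18;37m🬂[38;2;16;20;41m[48;2;14;18;37m🬂[38;2;16;20;41m[48;2;14;18;37m🬂[38;2;16;20;41m[48;2;14;18;37m🬂[38;2;16;20;41m[48;2;14;18;37m🬂[38;2;16;20;41m[48;2;14;18;37m🬂[0m
[38;2;12;16;33m[48;2;11;15;30m🬎[38;2;12;16;33m[48;2;11;15;30m🬎[38;2;12;16;33m[48;2;11;15;30m🬎[38;2;12;16;32m[48;2;62;83;145m🬝[38;2;13;17;34m[48;2;105;125;185m🬂[38;2;13;17;34m[48;2;56;73;124m🬂[38;2;39;52;92m[48;2;12;16;33m🬱[38;2;12;16;33m[48;2;11;15;30m🬎[38;2;12;16;33m[48;2;11;15;30m🬎[38;2;12;16;33m[48;2;11;15;30m🬎[0m
[38;2;9;13;27m[48;2;8;12;23m🬎[38;2;9;13;27m[48;2;8;12;23m🬎[38;2;9;13;27m[48;2;8;12;23m🬎[38;2;51;69;120m[48;2;36;48;85m🬆[38;2;52;68;114m[48;2;31;42;73m🬂[38;2;34;46;80m[48;2;20;27;48m🬆[38;2;26;35;62m[48;2;15;20;36m🬂[38;2;13;18;32m[48;2;9;13;25m▌[38;2;9;13;27m[48;2;8;12;23m🬎[38;2;9;13;27m[48;2;8;12;23m🬎[0m
[38;2;6;10;20m[48;2;5;9;17m🬎[38;2;6;10;20m[48;2;5;9;17m🬎[38;2;6;10;20m[48;2;5;9;17m🬎[38;2;22;30;52m[48;2;7;11;21m🬂[38;2;18;25;44m[48;2;13;18;32m🬀[38;2;13;18;32m[48;2;13;18;32m [38;2;13;18;32m[48;2;5;9;17m🬝[38;2;13;18;32m[48;2;5;9;18m🬀[38;2;6;10;20m[48;2;5;9;17m🬎[38;2;6;10;20m[48;2;5;9;17m🬎[0m
[38;2;4;8;15m[48;2;3;7;12m🬂[38;2;4;8;15m[48;2;3;7;12m🬂[38;2;4;8;15m[48;2;3;7;12m🬂[38;2;4;8;15m[48;2;3;7;12m🬂[38;2;4;8;15m[48;2;3;7;12m🬂[38;2;4;8;15m[48;2;3;7;12m🬂[38;2;4;8;15m[48;2;3;7;12m🬂[38;2;4;8;15m[48;2;3;7;12m🬂[38;2;4;8;15m[48;2;3;7;12m🬂[38;2;4;8;15m[48;2;3;7;12m🬂[0m
</frame>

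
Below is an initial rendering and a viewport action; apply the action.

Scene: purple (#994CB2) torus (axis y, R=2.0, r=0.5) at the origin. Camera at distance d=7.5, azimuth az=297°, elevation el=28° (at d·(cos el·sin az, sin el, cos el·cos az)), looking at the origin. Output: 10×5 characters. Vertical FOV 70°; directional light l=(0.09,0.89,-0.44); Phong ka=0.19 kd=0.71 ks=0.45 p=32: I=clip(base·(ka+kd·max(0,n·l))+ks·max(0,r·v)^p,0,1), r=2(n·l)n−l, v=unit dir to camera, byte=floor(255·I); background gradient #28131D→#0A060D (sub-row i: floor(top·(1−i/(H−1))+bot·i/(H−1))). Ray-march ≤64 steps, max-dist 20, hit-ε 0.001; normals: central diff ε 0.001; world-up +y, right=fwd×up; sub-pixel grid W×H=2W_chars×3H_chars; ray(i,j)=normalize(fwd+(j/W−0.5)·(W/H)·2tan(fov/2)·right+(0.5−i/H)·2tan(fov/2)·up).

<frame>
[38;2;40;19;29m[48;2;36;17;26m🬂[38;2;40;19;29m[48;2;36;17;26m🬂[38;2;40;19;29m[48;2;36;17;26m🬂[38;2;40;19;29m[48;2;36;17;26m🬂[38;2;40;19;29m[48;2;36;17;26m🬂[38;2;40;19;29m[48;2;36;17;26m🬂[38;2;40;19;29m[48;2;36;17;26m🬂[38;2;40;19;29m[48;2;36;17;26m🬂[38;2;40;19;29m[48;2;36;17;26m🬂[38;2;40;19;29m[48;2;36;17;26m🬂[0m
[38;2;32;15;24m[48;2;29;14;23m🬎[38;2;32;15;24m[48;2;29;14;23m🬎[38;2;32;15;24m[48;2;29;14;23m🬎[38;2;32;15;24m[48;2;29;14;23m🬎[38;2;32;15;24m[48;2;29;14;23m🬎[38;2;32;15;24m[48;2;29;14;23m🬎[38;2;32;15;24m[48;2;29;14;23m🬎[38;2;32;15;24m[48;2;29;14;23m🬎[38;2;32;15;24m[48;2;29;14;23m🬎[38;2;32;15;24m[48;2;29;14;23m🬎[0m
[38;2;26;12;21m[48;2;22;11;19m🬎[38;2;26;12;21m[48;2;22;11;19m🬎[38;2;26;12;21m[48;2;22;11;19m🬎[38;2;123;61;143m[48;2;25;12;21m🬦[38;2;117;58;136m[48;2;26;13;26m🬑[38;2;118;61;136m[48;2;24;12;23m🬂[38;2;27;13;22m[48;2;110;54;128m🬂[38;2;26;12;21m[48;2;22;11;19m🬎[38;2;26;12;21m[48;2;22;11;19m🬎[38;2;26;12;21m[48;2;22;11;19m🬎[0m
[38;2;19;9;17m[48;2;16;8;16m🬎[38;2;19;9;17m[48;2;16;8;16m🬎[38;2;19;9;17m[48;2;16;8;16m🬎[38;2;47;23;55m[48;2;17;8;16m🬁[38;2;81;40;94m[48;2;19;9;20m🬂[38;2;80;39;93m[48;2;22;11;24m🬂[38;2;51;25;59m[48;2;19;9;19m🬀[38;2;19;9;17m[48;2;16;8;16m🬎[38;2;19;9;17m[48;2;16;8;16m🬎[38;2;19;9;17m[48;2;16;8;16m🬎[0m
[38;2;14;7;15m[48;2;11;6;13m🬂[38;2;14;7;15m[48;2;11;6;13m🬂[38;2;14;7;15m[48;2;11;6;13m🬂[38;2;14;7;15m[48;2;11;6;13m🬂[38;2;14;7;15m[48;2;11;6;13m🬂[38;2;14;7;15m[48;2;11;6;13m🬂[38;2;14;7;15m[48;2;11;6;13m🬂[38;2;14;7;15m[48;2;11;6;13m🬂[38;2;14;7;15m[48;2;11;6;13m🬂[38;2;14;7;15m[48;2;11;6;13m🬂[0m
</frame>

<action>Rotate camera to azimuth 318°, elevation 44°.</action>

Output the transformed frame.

<frame>
[38;2;40;19;29m[48;2;36;17;26m🬂[38;2;40;19;29m[48;2;36;17;26m🬂[38;2;40;19;29m[48;2;36;17;26m🬂[38;2;40;19;29m[48;2;36;17;26m🬂[38;2;40;19;29m[48;2;36;17;26m🬂[38;2;40;19;29m[48;2;36;17;26m🬂[38;2;40;19;29m[48;2;36;17;26m🬂[38;2;40;19;29m[48;2;36;17;26m🬂[38;2;40;19;29m[48;2;36;17;26m🬂[38;2;40;19;29m[48;2;36;17;26m🬂[0m
[38;2;32;15;24m[48;2;29;14;23m🬎[38;2;32;15;24m[48;2;29;14;23m🬎[38;2;32;15;24m[48;2;29;14;23m🬎[38;2;32;15;24m[48;2;29;14;23m🬎[38;2;32;15;24m[48;2;29;14;23m🬎[38;2;32;15;24m[48;2;29;14;23m🬎[38;2;32;15;24m[48;2;29;14;23m🬎[38;2;32;15;24m[48;2;29;14;23m🬎[38;2;32;15;24m[48;2;29;14;23m🬎[38;2;32;15;24m[48;2;29;14;23m🬎[0m
[38;2;26;12;21m[48;2;22;11;19m🬎[38;2;26;12;21m[48;2;22;11;19m🬎[38;2;26;12;21m[48;2;22;11;19m🬎[38;2;25;12;21m[48;2;136;73;157m🬕[38;2;114;59;131m[48;2;28;13;28m🬀[38;2;62;31;73m[48;2;24;12;22m🬁[38;2;142;80;162m[48;2;35;17;36m🬧[38;2;26;12;21m[48;2;22;11;19m🬎[38;2;26;12;21m[48;2;22;11;19m🬎[38;2;26;12;21m[48;2;22;11;19m🬎[0m
[38;2;19;9;17m[48;2;16;8;16m🬎[38;2;19;9;17m[48;2;16;8;16m🬎[38;2;19;9;17m[48;2;16;8;16m🬎[38;2;92;45;107m[48;2;17;8;16m🬁[38;2;164;101;185m[48;2;40;20;45m🬂[38;2;109;54;127m[48;2;30;15;33m🬅[38;2;123;62;143m[48;2;30;14;33m🬀[38;2;19;9;17m[48;2;16;8;16m🬎[38;2;19;9;17m[48;2;16;8;16m🬎[38;2;19;9;17m[48;2;16;8;16m🬎[0m
[38;2;14;7;15m[48;2;11;6;13m🬂[38;2;14;7;15m[48;2;11;6;13m🬂[38;2;14;7;15m[48;2;11;6;13m🬂[38;2;14;7;15m[48;2;11;6;13m🬂[38;2;14;7;15m[48;2;11;6;13m🬂[38;2;14;7;15m[48;2;11;6;13m🬂[38;2;14;7;15m[48;2;11;6;13m🬂[38;2;14;7;15m[48;2;11;6;13m🬂[38;2;14;7;15m[48;2;11;6;13m🬂[38;2;14;7;15m[48;2;11;6;13m🬂[0m
</frame>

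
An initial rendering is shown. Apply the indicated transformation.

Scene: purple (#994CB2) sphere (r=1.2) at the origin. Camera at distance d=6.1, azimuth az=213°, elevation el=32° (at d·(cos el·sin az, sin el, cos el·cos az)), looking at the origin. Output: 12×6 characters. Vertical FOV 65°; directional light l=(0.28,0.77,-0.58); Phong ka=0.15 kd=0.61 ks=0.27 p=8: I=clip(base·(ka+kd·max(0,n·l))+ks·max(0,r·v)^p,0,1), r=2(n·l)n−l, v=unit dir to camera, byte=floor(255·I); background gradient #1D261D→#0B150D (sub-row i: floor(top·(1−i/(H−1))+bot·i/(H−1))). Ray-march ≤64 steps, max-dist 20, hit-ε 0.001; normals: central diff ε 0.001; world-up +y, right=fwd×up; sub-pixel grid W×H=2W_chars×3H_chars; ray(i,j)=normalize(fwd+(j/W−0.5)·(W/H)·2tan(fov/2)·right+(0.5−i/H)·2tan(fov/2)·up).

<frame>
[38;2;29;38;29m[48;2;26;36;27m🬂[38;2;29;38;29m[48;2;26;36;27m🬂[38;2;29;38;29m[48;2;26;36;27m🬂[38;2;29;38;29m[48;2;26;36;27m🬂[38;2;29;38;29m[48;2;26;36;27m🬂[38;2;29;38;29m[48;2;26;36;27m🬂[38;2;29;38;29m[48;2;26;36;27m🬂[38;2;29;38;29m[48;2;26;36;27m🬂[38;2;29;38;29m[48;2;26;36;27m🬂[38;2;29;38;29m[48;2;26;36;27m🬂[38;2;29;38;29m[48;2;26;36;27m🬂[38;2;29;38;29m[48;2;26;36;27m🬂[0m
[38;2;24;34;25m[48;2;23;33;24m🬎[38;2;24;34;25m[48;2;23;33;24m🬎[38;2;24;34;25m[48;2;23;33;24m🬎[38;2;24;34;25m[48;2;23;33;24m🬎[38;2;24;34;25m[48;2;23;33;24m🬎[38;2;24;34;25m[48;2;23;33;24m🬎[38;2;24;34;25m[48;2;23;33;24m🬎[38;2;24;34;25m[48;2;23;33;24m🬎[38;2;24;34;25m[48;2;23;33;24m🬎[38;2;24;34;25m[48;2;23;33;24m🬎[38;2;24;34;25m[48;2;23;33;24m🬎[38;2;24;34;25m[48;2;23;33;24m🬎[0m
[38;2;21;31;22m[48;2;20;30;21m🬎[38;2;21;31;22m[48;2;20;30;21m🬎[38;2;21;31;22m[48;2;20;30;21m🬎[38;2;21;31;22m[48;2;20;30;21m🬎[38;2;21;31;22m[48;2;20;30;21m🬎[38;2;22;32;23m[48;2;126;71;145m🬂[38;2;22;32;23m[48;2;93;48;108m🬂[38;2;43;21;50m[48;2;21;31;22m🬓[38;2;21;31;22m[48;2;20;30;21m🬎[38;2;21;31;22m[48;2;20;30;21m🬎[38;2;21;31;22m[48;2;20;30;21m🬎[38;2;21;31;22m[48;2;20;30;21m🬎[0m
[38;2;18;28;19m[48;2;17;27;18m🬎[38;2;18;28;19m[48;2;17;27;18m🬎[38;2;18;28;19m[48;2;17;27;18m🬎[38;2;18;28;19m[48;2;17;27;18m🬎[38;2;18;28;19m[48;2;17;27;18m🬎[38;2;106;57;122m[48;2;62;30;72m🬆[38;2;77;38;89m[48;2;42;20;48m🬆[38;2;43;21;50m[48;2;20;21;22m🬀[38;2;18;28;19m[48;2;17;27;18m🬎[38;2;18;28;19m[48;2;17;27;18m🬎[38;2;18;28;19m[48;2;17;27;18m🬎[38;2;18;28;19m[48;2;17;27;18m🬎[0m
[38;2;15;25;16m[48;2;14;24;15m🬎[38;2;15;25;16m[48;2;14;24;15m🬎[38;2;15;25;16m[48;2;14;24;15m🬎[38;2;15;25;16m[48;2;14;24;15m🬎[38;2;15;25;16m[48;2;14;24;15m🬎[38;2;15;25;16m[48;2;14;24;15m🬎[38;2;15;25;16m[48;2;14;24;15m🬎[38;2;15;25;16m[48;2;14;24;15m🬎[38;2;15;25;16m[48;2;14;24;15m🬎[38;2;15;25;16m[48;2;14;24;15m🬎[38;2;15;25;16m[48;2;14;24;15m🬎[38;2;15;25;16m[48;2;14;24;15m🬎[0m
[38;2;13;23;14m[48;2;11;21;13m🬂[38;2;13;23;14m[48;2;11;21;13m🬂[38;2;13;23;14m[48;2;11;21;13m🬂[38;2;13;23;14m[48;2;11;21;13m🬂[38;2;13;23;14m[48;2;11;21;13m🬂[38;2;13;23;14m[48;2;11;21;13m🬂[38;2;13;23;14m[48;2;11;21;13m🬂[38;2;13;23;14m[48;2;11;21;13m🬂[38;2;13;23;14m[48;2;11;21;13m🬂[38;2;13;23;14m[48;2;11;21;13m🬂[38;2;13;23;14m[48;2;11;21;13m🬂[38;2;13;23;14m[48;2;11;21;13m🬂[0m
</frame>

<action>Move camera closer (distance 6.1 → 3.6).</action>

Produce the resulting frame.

<frame>
[38;2;29;38;29m[48;2;26;36;27m🬂[38;2;29;38;29m[48;2;26;36;27m🬂[38;2;29;38;29m[48;2;26;36;27m🬂[38;2;29;38;29m[48;2;26;36;27m🬂[38;2;29;38;29m[48;2;26;36;27m🬂[38;2;29;38;29m[48;2;26;36;27m🬂[38;2;29;38;29m[48;2;26;36;27m🬂[38;2;29;38;29m[48;2;26;36;27m🬂[38;2;29;38;29m[48;2;26;36;27m🬂[38;2;29;38;29m[48;2;26;36;27m🬂[38;2;29;38;29m[48;2;26;36;27m🬂[38;2;29;38;29m[48;2;26;36;27m🬂[0m
[38;2;24;34;25m[48;2;23;33;24m🬎[38;2;24;34;25m[48;2;23;33;24m🬎[38;2;24;34;25m[48;2;23;33;24m🬎[38;2;24;34;25m[48;2;23;33;24m🬎[38;2;24;34;25m[48;2;23;33;24m🬎[38;2;24;34;25m[48;2;110;54;128m🬎[38;2;24;34;25m[48;2;96;47;111m🬎[38;2;79;39;91m[48;2;24;34;25m🬏[38;2;24;34;25m[48;2;23;33;24m🬎[38;2;24;34;25m[48;2;23;33;24m🬎[38;2;24;34;25m[48;2;23;33;24m🬎[38;2;24;34;25m[48;2;23;33;24m🬎[0m
[38;2;21;31;22m[48;2;20;30;21m🬎[38;2;21;31;22m[48;2;20;30;21m🬎[38;2;21;31;22m[48;2;20;30;21m🬎[38;2;21;31;22m[48;2;20;30;21m🬎[38;2;22;32;23m[48;2;120;63;138m🬀[38;2;123;67;141m[48;2;158;105;175m🬂[38;2;108;59;124m[48;2;89;44;103m▌[38;2;78;38;91m[48;2;65;32;75m▌[38;2;46;22;54m[48;2;21;31;22m🬓[38;2;21;31;22m[48;2;20;30;21m🬎[38;2;21;31;22m[48;2;20;30;21m🬎[38;2;21;31;22m[48;2;20;30;21m🬎[0m
[38;2;18;28;19m[48;2;17;27;18m🬎[38;2;18;28;19m[48;2;17;27;18m🬎[38;2;18;28;19m[48;2;17;27;18m🬎[38;2;18;28;19m[48;2;17;27;18m🬎[38;2;109;56;126m[48;2;91;45;106m🬂[38;2;117;68;133m[48;2;86;43;100m🬂[38;2;83;42;96m[48;2;68;33;80m🬆[38;2;62;31;73m[48;2;47;23;54m🬆[38;2;36;17;42m[48;2;19;23;20m🬄[38;2;18;28;19m[48;2;17;27;18m🬎[38;2;18;28;19m[48;2;17;27;18m🬎[38;2;18;28;19m[48;2;17;27;18m🬎[0m
[38;2;15;25;16m[48;2;14;24;15m🬎[38;2;15;25;16m[48;2;14;24;15m🬎[38;2;15;25;16m[48;2;14;24;15m🬎[38;2;15;25;16m[48;2;14;24;15m🬎[38;2;73;36;85m[48;2;14;24;15m🬁[38;2;61;30;71m[48;2;14;24;15m🬎[38;2;52;25;60m[48;2;21;21;23m🬆[38;2;40;20;47m[48;2;17;19;20m🬀[38;2;15;25;16m[48;2;14;24;15m🬎[38;2;15;25;16m[48;2;14;24;15m🬎[38;2;15;25;16m[48;2;14;24;15m🬎[38;2;15;25;16m[48;2;14;24;15m🬎[0m
[38;2;13;23;14m[48;2;11;21;13m🬂[38;2;13;23;14m[48;2;11;21;13m🬂[38;2;13;23;14m[48;2;11;21;13m🬂[38;2;13;23;14m[48;2;11;21;13m🬂[38;2;13;23;14m[48;2;11;21;13m🬂[38;2;13;23;14m[48;2;11;21;13m🬂[38;2;13;23;14m[48;2;11;21;13m🬂[38;2;13;23;14m[48;2;11;21;13m🬂[38;2;13;23;14m[48;2;11;21;13m🬂[38;2;13;23;14m[48;2;11;21;13m🬂[38;2;13;23;14m[48;2;11;21;13m🬂[38;2;13;23;14m[48;2;11;21;13m🬂[0m
</frame>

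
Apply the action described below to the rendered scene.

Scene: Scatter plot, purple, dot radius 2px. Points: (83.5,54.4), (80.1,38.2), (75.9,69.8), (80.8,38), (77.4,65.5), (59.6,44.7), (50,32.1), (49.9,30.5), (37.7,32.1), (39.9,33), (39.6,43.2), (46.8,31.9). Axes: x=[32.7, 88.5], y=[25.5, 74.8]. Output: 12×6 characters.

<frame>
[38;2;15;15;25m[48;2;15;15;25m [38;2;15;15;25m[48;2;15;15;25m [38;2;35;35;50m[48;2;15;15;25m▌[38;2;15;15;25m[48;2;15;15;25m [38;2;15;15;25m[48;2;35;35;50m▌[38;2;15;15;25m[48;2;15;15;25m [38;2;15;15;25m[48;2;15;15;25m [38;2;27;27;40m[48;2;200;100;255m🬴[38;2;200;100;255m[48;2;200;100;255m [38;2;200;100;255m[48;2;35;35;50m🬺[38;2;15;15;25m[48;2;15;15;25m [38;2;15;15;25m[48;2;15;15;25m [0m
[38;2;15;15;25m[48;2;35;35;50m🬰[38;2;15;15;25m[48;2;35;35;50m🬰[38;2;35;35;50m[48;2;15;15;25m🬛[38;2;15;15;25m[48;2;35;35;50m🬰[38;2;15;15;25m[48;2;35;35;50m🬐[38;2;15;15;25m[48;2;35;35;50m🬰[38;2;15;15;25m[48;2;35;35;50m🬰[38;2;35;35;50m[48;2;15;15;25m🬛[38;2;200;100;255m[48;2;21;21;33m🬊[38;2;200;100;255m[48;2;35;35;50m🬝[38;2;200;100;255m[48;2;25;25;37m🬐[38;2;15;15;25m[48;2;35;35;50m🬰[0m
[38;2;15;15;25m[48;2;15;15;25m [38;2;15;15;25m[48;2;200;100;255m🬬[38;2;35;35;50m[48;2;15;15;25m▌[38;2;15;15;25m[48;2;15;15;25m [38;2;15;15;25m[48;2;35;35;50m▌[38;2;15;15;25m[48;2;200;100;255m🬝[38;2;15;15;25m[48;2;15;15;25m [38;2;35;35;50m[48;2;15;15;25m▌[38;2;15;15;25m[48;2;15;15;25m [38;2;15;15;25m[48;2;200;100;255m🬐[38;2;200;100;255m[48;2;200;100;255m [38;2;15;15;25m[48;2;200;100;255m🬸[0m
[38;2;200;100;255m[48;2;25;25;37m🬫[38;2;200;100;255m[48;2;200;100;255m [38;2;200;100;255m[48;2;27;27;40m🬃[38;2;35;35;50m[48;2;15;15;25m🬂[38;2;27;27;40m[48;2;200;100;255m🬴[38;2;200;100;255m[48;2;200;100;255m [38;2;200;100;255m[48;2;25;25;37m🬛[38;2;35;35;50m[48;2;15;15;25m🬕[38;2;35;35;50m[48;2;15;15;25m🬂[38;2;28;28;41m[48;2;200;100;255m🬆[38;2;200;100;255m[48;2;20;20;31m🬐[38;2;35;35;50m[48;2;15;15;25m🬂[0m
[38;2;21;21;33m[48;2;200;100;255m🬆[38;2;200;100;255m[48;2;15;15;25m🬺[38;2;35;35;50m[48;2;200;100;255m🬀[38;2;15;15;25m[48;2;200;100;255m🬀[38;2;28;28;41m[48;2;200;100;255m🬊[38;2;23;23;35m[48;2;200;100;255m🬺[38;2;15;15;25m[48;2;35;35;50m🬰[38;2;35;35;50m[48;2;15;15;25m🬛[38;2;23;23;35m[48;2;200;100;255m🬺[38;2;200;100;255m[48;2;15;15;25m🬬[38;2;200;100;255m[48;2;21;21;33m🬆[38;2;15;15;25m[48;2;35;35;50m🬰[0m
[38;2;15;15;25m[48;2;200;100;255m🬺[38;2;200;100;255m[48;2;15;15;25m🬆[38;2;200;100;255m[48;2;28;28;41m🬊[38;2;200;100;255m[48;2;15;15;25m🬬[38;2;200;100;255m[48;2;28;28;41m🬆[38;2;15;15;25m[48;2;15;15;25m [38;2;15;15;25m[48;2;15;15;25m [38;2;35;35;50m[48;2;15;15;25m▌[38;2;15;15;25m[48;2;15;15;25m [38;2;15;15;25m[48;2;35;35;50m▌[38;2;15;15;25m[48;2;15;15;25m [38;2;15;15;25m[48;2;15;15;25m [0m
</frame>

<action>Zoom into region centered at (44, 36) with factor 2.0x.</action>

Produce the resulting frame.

<frame>
[38;2;15;15;25m[48;2;15;15;25m [38;2;15;15;25m[48;2;15;15;25m [38;2;35;35;50m[48;2;15;15;25m▌[38;2;15;15;25m[48;2;200;100;255m🬆[38;2;27;27;40m[48;2;200;100;255m🬬[38;2;15;15;25m[48;2;15;15;25m [38;2;15;15;25m[48;2;15;15;25m [38;2;35;35;50m[48;2;15;15;25m▌[38;2;15;15;25m[48;2;15;15;25m [38;2;15;15;25m[48;2;35;35;50m▌[38;2;15;15;25m[48;2;15;15;25m [38;2;15;15;25m[48;2;15;15;25m [0m
[38;2;15;15;25m[48;2;35;35;50m🬰[38;2;15;15;25m[48;2;35;35;50m🬰[38;2;200;100;255m[48;2;31;31;45m🬁[38;2;200;100;255m[48;2;15;15;25m🬬[38;2;200;100;255m[48;2;28;28;41m🬆[38;2;15;15;25m[48;2;35;35;50m🬰[38;2;15;15;25m[48;2;35;35;50m🬰[38;2;35;35;50m[48;2;15;15;25m🬛[38;2;15;15;25m[48;2;35;35;50m🬰[38;2;15;15;25m[48;2;35;35;50m🬐[38;2;15;15;25m[48;2;35;35;50m🬰[38;2;15;15;25m[48;2;35;35;50m🬰[0m
[38;2;15;15;25m[48;2;15;15;25m [38;2;15;15;25m[48;2;15;15;25m [38;2;35;35;50m[48;2;15;15;25m▌[38;2;15;15;25m[48;2;15;15;25m [38;2;27;27;40m[48;2;200;100;255m🬬[38;2;15;15;25m[48;2;15;15;25m [38;2;15;15;25m[48;2;15;15;25m [38;2;35;35;50m[48;2;15;15;25m▌[38;2;15;15;25m[48;2;15;15;25m [38;2;15;15;25m[48;2;35;35;50m▌[38;2;15;15;25m[48;2;15;15;25m [38;2;15;15;25m[48;2;15;15;25m [0m
[38;2;35;35;50m[48;2;15;15;25m🬂[38;2;35;35;50m[48;2;15;15;25m🬂[38;2;35;35;50m[48;2;200;100;255m🬆[38;2;200;100;255m[48;2;200;100;255m [38;2;200;100;255m[48;2;200;100;255m [38;2;200;100;255m[48;2;25;25;37m🬢[38;2;35;35;50m[48;2;200;100;255m🬀[38;2;35;35;50m[48;2;200;100;255m🬂[38;2;200;100;255m[48;2;35;35;50m🬺[38;2;31;31;45m[48;2;200;100;255m🬬[38;2;35;35;50m[48;2;15;15;25m🬂[38;2;35;35;50m[48;2;15;15;25m🬂[0m
[38;2;15;15;25m[48;2;35;35;50m🬰[38;2;15;15;25m[48;2;35;35;50m🬰[38;2;200;100;255m[48;2;31;31;45m🬁[38;2;200;100;255m[48;2;21;21;33m🬆[38;2;200;100;255m[48;2;31;31;45m🬀[38;2;15;15;25m[48;2;35;35;50m🬰[38;2;200;100;255m[48;2;21;21;33m🬊[38;2;200;100;255m[48;2;28;28;41m🬊[38;2;200;100;255m[48;2;15;15;25m🬝[38;2;200;100;255m[48;2;31;31;45m🬀[38;2;15;15;25m[48;2;35;35;50m🬰[38;2;15;15;25m[48;2;35;35;50m🬰[0m
[38;2;15;15;25m[48;2;15;15;25m [38;2;15;15;25m[48;2;15;15;25m [38;2;35;35;50m[48;2;15;15;25m▌[38;2;15;15;25m[48;2;15;15;25m [38;2;15;15;25m[48;2;35;35;50m▌[38;2;15;15;25m[48;2;15;15;25m [38;2;15;15;25m[48;2;15;15;25m [38;2;35;35;50m[48;2;15;15;25m▌[38;2;15;15;25m[48;2;15;15;25m [38;2;15;15;25m[48;2;35;35;50m▌[38;2;15;15;25m[48;2;15;15;25m [38;2;15;15;25m[48;2;15;15;25m [0m
</frame>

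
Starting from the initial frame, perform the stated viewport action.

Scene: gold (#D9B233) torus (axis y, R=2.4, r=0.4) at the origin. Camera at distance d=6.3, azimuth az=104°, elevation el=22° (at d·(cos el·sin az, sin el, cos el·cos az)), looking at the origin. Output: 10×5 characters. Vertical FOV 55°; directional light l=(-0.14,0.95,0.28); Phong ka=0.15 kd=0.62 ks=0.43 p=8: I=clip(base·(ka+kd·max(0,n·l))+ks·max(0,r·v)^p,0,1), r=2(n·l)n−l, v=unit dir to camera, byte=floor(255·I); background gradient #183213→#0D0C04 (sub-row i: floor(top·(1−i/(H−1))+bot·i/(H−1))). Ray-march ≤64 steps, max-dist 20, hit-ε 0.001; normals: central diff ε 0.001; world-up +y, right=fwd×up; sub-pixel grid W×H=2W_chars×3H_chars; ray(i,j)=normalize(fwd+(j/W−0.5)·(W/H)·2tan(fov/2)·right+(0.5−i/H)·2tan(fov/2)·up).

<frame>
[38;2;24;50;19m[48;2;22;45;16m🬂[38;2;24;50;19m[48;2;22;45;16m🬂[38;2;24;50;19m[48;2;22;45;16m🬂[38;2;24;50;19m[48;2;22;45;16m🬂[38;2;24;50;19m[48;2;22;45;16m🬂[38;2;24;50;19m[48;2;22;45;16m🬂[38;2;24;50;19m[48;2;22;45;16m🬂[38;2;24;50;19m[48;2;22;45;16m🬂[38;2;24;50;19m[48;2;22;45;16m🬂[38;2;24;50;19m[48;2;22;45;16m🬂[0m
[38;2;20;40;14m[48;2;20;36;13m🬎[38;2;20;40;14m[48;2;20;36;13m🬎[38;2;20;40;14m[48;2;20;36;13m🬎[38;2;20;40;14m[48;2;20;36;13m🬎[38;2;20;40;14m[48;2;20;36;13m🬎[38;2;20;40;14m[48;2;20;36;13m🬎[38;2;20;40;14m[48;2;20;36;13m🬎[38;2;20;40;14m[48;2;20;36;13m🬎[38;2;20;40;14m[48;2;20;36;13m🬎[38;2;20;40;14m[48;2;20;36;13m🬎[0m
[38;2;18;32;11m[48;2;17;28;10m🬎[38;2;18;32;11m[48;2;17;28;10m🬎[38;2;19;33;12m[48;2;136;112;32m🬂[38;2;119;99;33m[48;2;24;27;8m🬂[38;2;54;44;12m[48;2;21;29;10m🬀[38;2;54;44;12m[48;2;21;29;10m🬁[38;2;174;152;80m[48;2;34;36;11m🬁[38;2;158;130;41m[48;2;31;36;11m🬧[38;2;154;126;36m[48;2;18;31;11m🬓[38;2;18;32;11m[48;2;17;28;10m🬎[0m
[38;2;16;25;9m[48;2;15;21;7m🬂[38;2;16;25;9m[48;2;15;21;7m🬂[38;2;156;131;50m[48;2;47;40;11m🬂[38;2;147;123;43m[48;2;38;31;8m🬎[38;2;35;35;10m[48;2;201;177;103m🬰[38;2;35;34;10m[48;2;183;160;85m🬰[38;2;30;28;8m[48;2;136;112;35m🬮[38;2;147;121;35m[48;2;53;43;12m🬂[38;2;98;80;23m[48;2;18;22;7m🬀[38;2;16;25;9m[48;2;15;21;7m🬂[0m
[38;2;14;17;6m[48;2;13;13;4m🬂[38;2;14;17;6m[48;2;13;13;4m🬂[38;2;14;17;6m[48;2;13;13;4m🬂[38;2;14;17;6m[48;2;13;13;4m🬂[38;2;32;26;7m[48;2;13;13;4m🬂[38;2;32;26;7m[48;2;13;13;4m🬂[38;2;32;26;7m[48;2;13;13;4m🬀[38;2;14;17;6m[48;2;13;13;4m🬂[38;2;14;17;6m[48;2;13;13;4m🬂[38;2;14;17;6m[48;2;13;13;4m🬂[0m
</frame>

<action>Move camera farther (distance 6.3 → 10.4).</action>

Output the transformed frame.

<frame>
[38;2;24;50;19m[48;2;22;45;16m🬂[38;2;24;50;19m[48;2;22;45;16m🬂[38;2;24;50;19m[48;2;22;45;16m🬂[38;2;24;50;19m[48;2;22;45;16m🬂[38;2;24;50;19m[48;2;22;45;16m🬂[38;2;24;50;19m[48;2;22;45;16m🬂[38;2;24;50;19m[48;2;22;45;16m🬂[38;2;24;50;19m[48;2;22;45;16m🬂[38;2;24;50;19m[48;2;22;45;16m🬂[38;2;24;50;19m[48;2;22;45;16m🬂[0m
[38;2;20;40;14m[48;2;20;36;13m🬎[38;2;20;40;14m[48;2;20;36;13m🬎[38;2;20;40;14m[48;2;20;36;13m🬎[38;2;20;40;14m[48;2;20;36;13m🬎[38;2;20;40;14m[48;2;20;36;13m🬎[38;2;20;40;14m[48;2;20;36;13m🬎[38;2;20;40;14m[48;2;20;36;13m🬎[38;2;20;40;14m[48;2;20;36;13m🬎[38;2;20;40;14m[48;2;20;36;13m🬎[38;2;20;40;14m[48;2;20;36;13m🬎[0m
[38;2;18;32;11m[48;2;17;28;10m🬎[38;2;18;32;11m[48;2;17;28;10m🬎[38;2;18;32;11m[48;2;17;28;10m🬎[38;2;18;31;11m[48;2;146;121;41m🬕[38;2;18;30;11m[48;2;32;26;7m🬸[38;2;18;32;11m[48;2;17;28;10m🬎[38;2;150;124;36m[48;2;21;30;10m🬦[38;2;18;32;11m[48;2;17;28;10m🬎[38;2;18;32;11m[48;2;17;28;10m🬎[38;2;18;32;11m[48;2;17;28;10m🬎[0m
[38;2;16;25;9m[48;2;15;21;7m🬂[38;2;16;25;9m[48;2;15;21;7m🬂[38;2;16;25;9m[48;2;15;21;7m🬂[38;2;32;26;7m[48;2;15;21;7m🬁[38;2;72;58;16m[48;2;15;21;7m🬂[38;2;76;62;17m[48;2;15;21;7m🬂[38;2;35;28;8m[48;2;15;21;7m🬂[38;2;16;25;9m[48;2;15;21;7m🬂[38;2;16;25;9m[48;2;15;21;7m🬂[38;2;16;25;9m[48;2;15;21;7m🬂[0m
[38;2;14;17;6m[48;2;13;13;4m🬂[38;2;14;17;6m[48;2;13;13;4m🬂[38;2;14;17;6m[48;2;13;13;4m🬂[38;2;14;17;6m[48;2;13;13;4m🬂[38;2;14;17;6m[48;2;13;13;4m🬂[38;2;14;17;6m[48;2;13;13;4m🬂[38;2;14;17;6m[48;2;13;13;4m🬂[38;2;14;17;6m[48;2;13;13;4m🬂[38;2;14;17;6m[48;2;13;13;4m🬂[38;2;14;17;6m[48;2;13;13;4m🬂[0m
</frame>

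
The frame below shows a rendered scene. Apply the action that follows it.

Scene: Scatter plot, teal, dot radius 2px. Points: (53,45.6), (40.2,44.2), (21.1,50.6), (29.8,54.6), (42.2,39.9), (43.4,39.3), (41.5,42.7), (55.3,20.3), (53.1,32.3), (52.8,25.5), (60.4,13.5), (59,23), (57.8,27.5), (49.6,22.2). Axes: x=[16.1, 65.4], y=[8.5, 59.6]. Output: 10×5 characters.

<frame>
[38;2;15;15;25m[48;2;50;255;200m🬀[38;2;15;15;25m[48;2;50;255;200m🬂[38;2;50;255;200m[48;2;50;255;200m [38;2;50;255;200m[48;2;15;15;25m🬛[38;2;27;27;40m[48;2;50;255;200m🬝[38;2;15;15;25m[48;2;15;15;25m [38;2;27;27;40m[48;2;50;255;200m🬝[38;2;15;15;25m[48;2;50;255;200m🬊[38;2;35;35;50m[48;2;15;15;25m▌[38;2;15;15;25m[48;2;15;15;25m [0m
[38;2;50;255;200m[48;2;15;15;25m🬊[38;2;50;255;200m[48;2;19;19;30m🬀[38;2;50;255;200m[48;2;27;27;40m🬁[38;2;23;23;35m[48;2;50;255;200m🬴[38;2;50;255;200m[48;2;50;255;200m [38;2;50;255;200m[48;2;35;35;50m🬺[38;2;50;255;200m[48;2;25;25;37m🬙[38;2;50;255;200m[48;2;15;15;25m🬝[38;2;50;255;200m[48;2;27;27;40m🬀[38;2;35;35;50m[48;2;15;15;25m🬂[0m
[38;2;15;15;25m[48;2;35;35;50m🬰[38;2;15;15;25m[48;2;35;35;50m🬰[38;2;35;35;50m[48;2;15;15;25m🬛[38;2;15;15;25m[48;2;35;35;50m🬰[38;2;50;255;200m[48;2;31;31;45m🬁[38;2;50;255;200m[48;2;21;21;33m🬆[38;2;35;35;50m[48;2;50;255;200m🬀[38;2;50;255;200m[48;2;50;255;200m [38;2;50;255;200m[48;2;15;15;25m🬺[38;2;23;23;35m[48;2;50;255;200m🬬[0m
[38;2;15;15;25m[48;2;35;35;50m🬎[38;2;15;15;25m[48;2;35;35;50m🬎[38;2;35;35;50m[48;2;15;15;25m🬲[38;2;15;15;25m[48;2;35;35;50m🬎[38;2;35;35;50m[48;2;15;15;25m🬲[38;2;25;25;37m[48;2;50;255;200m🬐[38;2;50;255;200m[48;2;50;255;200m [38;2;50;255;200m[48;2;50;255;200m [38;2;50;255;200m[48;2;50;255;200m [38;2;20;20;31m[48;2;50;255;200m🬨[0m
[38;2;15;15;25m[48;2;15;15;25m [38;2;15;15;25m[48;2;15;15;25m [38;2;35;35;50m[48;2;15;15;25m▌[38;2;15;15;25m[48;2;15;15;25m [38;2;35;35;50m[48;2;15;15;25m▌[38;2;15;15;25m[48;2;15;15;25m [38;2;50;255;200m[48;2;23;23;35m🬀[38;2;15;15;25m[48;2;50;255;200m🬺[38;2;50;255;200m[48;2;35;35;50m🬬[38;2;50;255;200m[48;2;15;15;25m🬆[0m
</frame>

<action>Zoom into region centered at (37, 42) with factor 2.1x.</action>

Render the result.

<frame>
[38;2;15;15;25m[48;2;50;255;200m🬺[38;2;50;255;200m[48;2;15;15;25m🬬[38;2;50;255;200m[48;2;21;21;33m🬆[38;2;15;15;25m[48;2;15;15;25m [38;2;35;35;50m[48;2;15;15;25m▌[38;2;15;15;25m[48;2;15;15;25m [38;2;35;35;50m[48;2;15;15;25m▌[38;2;15;15;25m[48;2;15;15;25m [38;2;35;35;50m[48;2;15;15;25m▌[38;2;15;15;25m[48;2;15;15;25m [0m
[38;2;35;35;50m[48;2;15;15;25m🬂[38;2;35;35;50m[48;2;15;15;25m🬂[38;2;35;35;50m[48;2;15;15;25m🬕[38;2;35;35;50m[48;2;15;15;25m🬂[38;2;35;35;50m[48;2;15;15;25m🬕[38;2;28;28;41m[48;2;50;255;200m🬆[38;2;50;255;200m[48;2;35;35;50m🬺[38;2;23;23;35m[48;2;50;255;200m🬬[38;2;35;35;50m[48;2;15;15;25m🬕[38;2;35;35;50m[48;2;15;15;25m🬂[0m
[38;2;15;15;25m[48;2;35;35;50m🬰[38;2;15;15;25m[48;2;35;35;50m🬰[38;2;35;35;50m[48;2;15;15;25m🬛[38;2;15;15;25m[48;2;35;35;50m🬰[38;2;35;35;50m[48;2;15;15;25m🬛[38;2;25;25;37m[48;2;50;255;200m🬛[38;2;50;255;200m[48;2;50;255;200m [38;2;50;255;200m[48;2;50;255;200m [38;2;27;27;40m[48;2;50;255;200m🬬[38;2;15;15;25m[48;2;35;35;50m🬰[0m
[38;2;15;15;25m[48;2;35;35;50m🬎[38;2;15;15;25m[48;2;35;35;50m🬎[38;2;35;35;50m[48;2;15;15;25m🬲[38;2;15;15;25m[48;2;35;35;50m🬎[38;2;35;35;50m[48;2;15;15;25m🬲[38;2;15;15;25m[48;2;35;35;50m🬎[38;2;50;255;200m[48;2;35;35;50m🬊[38;2;50;255;200m[48;2;28;28;41m🬆[38;2;35;35;50m[48;2;15;15;25m🬲[38;2;15;15;25m[48;2;35;35;50m🬎[0m
[38;2;15;15;25m[48;2;15;15;25m [38;2;15;15;25m[48;2;15;15;25m [38;2;35;35;50m[48;2;15;15;25m▌[38;2;15;15;25m[48;2;15;15;25m [38;2;35;35;50m[48;2;15;15;25m▌[38;2;15;15;25m[48;2;15;15;25m [38;2;35;35;50m[48;2;15;15;25m▌[38;2;15;15;25m[48;2;15;15;25m [38;2;35;35;50m[48;2;15;15;25m▌[38;2;15;15;25m[48;2;15;15;25m [0m
</frame>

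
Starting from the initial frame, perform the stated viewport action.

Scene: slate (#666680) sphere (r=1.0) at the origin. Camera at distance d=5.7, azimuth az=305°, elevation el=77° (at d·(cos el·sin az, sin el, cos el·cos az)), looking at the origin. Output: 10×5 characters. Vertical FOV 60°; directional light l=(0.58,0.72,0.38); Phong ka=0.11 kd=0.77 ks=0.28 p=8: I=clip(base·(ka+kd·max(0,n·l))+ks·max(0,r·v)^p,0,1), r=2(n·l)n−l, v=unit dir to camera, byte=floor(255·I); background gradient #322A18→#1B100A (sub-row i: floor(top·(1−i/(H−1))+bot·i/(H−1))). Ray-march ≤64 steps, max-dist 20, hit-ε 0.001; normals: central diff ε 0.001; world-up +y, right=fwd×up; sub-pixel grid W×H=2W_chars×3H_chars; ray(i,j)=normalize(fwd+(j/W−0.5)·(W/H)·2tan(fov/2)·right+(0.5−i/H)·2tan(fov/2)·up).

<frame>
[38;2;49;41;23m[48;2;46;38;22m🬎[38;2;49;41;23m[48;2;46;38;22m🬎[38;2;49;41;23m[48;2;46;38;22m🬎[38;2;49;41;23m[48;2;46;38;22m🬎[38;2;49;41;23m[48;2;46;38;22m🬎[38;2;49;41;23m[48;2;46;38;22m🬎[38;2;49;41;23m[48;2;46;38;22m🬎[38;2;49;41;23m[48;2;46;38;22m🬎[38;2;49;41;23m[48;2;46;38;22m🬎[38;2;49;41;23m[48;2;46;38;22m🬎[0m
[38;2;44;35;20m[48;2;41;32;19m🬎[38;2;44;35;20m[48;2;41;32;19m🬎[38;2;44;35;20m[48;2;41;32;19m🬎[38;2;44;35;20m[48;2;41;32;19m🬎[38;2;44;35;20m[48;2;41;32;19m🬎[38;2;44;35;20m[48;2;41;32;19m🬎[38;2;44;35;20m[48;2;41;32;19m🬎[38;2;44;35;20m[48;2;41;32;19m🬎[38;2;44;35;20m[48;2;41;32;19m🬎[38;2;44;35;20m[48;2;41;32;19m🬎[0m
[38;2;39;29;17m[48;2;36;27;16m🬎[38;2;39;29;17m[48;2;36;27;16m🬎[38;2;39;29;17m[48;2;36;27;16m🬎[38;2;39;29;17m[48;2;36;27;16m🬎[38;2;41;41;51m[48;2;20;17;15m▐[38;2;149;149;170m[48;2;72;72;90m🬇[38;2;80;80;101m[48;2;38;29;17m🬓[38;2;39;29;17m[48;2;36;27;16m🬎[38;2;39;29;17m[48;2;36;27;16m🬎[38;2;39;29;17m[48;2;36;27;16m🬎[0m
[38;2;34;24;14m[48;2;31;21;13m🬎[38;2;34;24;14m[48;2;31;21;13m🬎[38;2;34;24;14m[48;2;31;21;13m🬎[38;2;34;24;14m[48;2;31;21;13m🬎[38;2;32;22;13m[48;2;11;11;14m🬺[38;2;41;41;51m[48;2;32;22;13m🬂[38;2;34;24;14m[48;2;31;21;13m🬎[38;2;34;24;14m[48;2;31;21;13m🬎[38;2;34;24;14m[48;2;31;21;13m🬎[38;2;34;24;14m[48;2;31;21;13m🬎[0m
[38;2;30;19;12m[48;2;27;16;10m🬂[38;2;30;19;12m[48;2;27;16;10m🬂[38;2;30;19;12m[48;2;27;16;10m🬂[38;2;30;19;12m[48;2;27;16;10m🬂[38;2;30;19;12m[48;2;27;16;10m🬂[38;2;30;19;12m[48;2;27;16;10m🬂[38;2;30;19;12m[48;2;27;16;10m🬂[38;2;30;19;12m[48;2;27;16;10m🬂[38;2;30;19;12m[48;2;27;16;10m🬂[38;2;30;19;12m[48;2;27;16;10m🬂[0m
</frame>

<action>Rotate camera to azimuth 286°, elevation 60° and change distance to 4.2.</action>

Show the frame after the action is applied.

<frame>
[38;2;49;41;23m[48;2;46;38;22m🬎[38;2;49;41;23m[48;2;46;38;22m🬎[38;2;49;41;23m[48;2;46;38;22m🬎[38;2;49;41;23m[48;2;46;38;22m🬎[38;2;49;41;23m[48;2;46;38;22m🬎[38;2;49;41;23m[48;2;46;38;22m🬎[38;2;49;41;23m[48;2;46;38;22m🬎[38;2;49;41;23m[48;2;46;38;22m🬎[38;2;49;41;23m[48;2;46;38;22m🬎[38;2;49;41;23m[48;2;46;38;22m🬎[0m
[38;2;44;35;20m[48;2;41;32;19m🬎[38;2;44;35;20m[48;2;41;32;19m🬎[38;2;44;35;20m[48;2;41;32;19m🬎[38;2;44;35;20m[48;2;41;32;19m🬎[38;2;43;34;20m[48;2;61;61;77m🬝[38;2;44;35;20m[48;2;85;85;104m🬎[38;2;44;35;20m[48;2;41;32;19m🬎[38;2;44;35;20m[48;2;41;32;19m🬎[38;2;44;35;20m[48;2;41;32;19m🬎[38;2;44;35;20m[48;2;41;32;19m🬎[0m
[38;2;39;29;17m[48;2;36;27;16m🬎[38;2;39;29;17m[48;2;36;27;16m🬎[38;2;39;29;17m[48;2;36;27;16m🬎[38;2;38;29;17m[48;2;11;11;14m🬕[38;2;41;41;52m[48;2;19;19;24m🬊[38;2;141;141;160m[48;2;55;55;68m🬁[38;2;81;81;99m[48;2;48;44;49m🬌[38;2;39;29;17m[48;2;36;27;16m🬎[38;2;39;29;17m[48;2;36;27;16m🬎[38;2;39;29;17m[48;2;36;27;16m🬎[0m
[38;2;34;24;14m[48;2;31;21;13m🬎[38;2;34;24;14m[48;2;31;21;13m🬎[38;2;34;24;14m[48;2;31;21;13m🬎[38;2;34;24;14m[48;2;31;21;13m🬎[38;2;11;11;14m[48;2;31;21;13m🬊[38;2;29;22;19m[48;2;13;13;16m🬯[38;2;32;32;41m[48;2;32;22;13m🬀[38;2;34;24;14m[48;2;31;21;13m🬎[38;2;34;24;14m[48;2;31;21;13m🬎[38;2;34;24;14m[48;2;31;21;13m🬎[0m
[38;2;30;19;12m[48;2;27;16;10m🬂[38;2;30;19;12m[48;2;27;16;10m🬂[38;2;30;19;12m[48;2;27;16;10m🬂[38;2;30;19;12m[48;2;27;16;10m🬂[38;2;30;19;12m[48;2;27;16;10m🬂[38;2;30;19;12m[48;2;27;16;10m🬂[38;2;30;19;12m[48;2;27;16;10m🬂[38;2;30;19;12m[48;2;27;16;10m🬂[38;2;30;19;12m[48;2;27;16;10m🬂[38;2;30;19;12m[48;2;27;16;10m🬂[0m
</frame>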